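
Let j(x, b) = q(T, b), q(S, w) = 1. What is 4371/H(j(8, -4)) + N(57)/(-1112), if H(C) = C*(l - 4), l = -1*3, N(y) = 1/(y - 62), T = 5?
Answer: -24302753/38920 ≈ -624.43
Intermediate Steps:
N(y) = 1/(-62 + y)
l = -3
j(x, b) = 1
H(C) = -7*C (H(C) = C*(-3 - 4) = C*(-7) = -7*C)
4371/H(j(8, -4)) + N(57)/(-1112) = 4371/((-7*1)) + 1/((-62 + 57)*(-1112)) = 4371/(-7) - 1/1112/(-5) = 4371*(-⅐) - ⅕*(-1/1112) = -4371/7 + 1/5560 = -24302753/38920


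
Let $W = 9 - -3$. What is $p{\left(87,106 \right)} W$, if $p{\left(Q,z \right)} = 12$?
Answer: $144$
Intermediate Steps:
$W = 12$ ($W = 9 + 3 = 12$)
$p{\left(87,106 \right)} W = 12 \cdot 12 = 144$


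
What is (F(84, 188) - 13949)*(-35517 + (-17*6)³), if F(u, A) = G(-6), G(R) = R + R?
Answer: 15311377725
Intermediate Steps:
G(R) = 2*R
F(u, A) = -12 (F(u, A) = 2*(-6) = -12)
(F(84, 188) - 13949)*(-35517 + (-17*6)³) = (-12 - 13949)*(-35517 + (-17*6)³) = -13961*(-35517 + (-102)³) = -13961*(-35517 - 1061208) = -13961*(-1096725) = 15311377725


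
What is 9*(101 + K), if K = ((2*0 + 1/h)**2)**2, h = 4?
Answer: 232713/256 ≈ 909.04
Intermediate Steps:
K = 1/256 (K = ((2*0 + 1/4)**2)**2 = ((0 + 1/4)**2)**2 = ((1/4)**2)**2 = (1/16)**2 = 1/256 ≈ 0.0039063)
9*(101 + K) = 9*(101 + 1/256) = 9*(25857/256) = 232713/256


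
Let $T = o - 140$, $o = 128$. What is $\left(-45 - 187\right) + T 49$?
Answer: $-820$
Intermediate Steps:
$T = -12$ ($T = 128 - 140 = -12$)
$\left(-45 - 187\right) + T 49 = \left(-45 - 187\right) - 588 = -232 - 588 = -820$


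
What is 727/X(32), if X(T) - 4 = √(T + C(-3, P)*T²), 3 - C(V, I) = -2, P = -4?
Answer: -727/1284 + 727*√322/1284 ≈ 9.5939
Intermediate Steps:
C(V, I) = 5 (C(V, I) = 3 - 1*(-2) = 3 + 2 = 5)
X(T) = 4 + √(T + 5*T²)
727/X(32) = 727/(4 + √(32*(1 + 5*32))) = 727/(4 + √(32*(1 + 160))) = 727/(4 + √(32*161)) = 727/(4 + √5152) = 727/(4 + 4*√322)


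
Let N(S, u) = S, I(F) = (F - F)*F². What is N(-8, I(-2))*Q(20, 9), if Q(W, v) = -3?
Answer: 24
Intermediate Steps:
I(F) = 0 (I(F) = 0*F² = 0)
N(-8, I(-2))*Q(20, 9) = -8*(-3) = 24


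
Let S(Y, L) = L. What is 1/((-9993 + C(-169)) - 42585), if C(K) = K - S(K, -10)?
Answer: -1/52737 ≈ -1.8962e-5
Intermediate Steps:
C(K) = 10 + K (C(K) = K - 1*(-10) = K + 10 = 10 + K)
1/((-9993 + C(-169)) - 42585) = 1/((-9993 + (10 - 169)) - 42585) = 1/((-9993 - 159) - 42585) = 1/(-10152 - 42585) = 1/(-52737) = -1/52737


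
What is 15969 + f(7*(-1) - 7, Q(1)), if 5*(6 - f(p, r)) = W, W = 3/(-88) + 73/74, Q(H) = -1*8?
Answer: 260069899/16280 ≈ 15975.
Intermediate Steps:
Q(H) = -8
W = 3101/3256 (W = 3*(-1/88) + 73*(1/74) = -3/88 + 73/74 = 3101/3256 ≈ 0.95240)
f(p, r) = 94579/16280 (f(p, r) = 6 - 1/5*3101/3256 = 6 - 3101/16280 = 94579/16280)
15969 + f(7*(-1) - 7, Q(1)) = 15969 + 94579/16280 = 260069899/16280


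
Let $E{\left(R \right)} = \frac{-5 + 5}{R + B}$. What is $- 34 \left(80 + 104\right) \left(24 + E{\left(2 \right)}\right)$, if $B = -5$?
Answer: $-150144$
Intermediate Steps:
$E{\left(R \right)} = 0$ ($E{\left(R \right)} = \frac{-5 + 5}{R - 5} = \frac{0}{-5 + R} = 0$)
$- 34 \left(80 + 104\right) \left(24 + E{\left(2 \right)}\right) = - 34 \left(80 + 104\right) \left(24 + 0\right) = - 34 \cdot 184 \cdot 24 = \left(-34\right) 4416 = -150144$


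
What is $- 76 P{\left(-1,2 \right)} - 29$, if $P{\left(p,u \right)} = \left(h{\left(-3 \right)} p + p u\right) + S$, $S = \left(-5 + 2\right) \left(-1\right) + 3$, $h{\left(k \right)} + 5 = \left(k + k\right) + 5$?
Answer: $-789$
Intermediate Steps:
$h{\left(k \right)} = 2 k$ ($h{\left(k \right)} = -5 + \left(\left(k + k\right) + 5\right) = -5 + \left(2 k + 5\right) = -5 + \left(5 + 2 k\right) = 2 k$)
$S = 6$ ($S = \left(-3\right) \left(-1\right) + 3 = 3 + 3 = 6$)
$P{\left(p,u \right)} = 6 - 6 p + p u$ ($P{\left(p,u \right)} = \left(2 \left(-3\right) p + p u\right) + 6 = \left(- 6 p + p u\right) + 6 = 6 - 6 p + p u$)
$- 76 P{\left(-1,2 \right)} - 29 = - 76 \left(6 - -6 - 2\right) - 29 = - 76 \left(6 + 6 - 2\right) - 29 = \left(-76\right) 10 - 29 = -760 - 29 = -789$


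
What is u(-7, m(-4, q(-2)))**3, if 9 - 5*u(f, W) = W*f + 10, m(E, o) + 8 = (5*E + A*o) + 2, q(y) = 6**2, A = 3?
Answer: 188132517/125 ≈ 1.5051e+6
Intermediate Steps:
q(y) = 36
m(E, o) = -6 + 3*o + 5*E (m(E, o) = -8 + ((5*E + 3*o) + 2) = -8 + ((3*o + 5*E) + 2) = -8 + (2 + 3*o + 5*E) = -6 + 3*o + 5*E)
u(f, W) = -1/5 - W*f/5 (u(f, W) = 9/5 - (W*f + 10)/5 = 9/5 - (10 + W*f)/5 = 9/5 + (-2 - W*f/5) = -1/5 - W*f/5)
u(-7, m(-4, q(-2)))**3 = (-1/5 - 1/5*(-6 + 3*36 + 5*(-4))*(-7))**3 = (-1/5 - 1/5*(-6 + 108 - 20)*(-7))**3 = (-1/5 - 1/5*82*(-7))**3 = (-1/5 + 574/5)**3 = (573/5)**3 = 188132517/125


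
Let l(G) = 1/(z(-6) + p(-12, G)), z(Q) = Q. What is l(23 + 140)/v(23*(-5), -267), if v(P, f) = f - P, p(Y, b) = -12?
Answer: 1/2736 ≈ 0.00036550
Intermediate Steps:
l(G) = -1/18 (l(G) = 1/(-6 - 12) = 1/(-18) = -1/18)
l(23 + 140)/v(23*(-5), -267) = -1/(18*(-267 - 23*(-5))) = -1/(18*(-267 - 1*(-115))) = -1/(18*(-267 + 115)) = -1/18/(-152) = -1/18*(-1/152) = 1/2736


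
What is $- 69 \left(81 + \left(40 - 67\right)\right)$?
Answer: $-3726$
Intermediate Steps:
$- 69 \left(81 + \left(40 - 67\right)\right) = - 69 \left(81 - 27\right) = \left(-69\right) 54 = -3726$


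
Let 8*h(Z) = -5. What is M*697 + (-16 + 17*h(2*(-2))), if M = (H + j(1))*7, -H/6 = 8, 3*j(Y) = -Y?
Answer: -5660279/24 ≈ -2.3585e+5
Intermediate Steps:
j(Y) = -Y/3 (j(Y) = (-Y)/3 = -Y/3)
H = -48 (H = -6*8 = -48)
h(Z) = -5/8 (h(Z) = (⅛)*(-5) = -5/8)
M = -1015/3 (M = (-48 - ⅓*1)*7 = (-48 - ⅓)*7 = -145/3*7 = -1015/3 ≈ -338.33)
M*697 + (-16 + 17*h(2*(-2))) = -1015/3*697 + (-16 + 17*(-5/8)) = -707455/3 + (-16 - 85/8) = -707455/3 - 213/8 = -5660279/24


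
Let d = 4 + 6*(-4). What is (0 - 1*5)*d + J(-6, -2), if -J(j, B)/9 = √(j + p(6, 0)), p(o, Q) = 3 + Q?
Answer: 100 - 9*I*√3 ≈ 100.0 - 15.588*I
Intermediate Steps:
J(j, B) = -9*√(3 + j) (J(j, B) = -9*√(j + (3 + 0)) = -9*√(j + 3) = -9*√(3 + j))
d = -20 (d = 4 - 24 = -20)
(0 - 1*5)*d + J(-6, -2) = (0 - 1*5)*(-20) - 9*√(3 - 6) = (0 - 5)*(-20) - 9*I*√3 = -5*(-20) - 9*I*√3 = 100 - 9*I*√3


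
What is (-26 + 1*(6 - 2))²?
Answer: 484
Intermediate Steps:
(-26 + 1*(6 - 2))² = (-26 + 1*4)² = (-26 + 4)² = (-22)² = 484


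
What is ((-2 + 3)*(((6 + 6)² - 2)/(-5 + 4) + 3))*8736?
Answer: -1214304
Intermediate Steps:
((-2 + 3)*(((6 + 6)² - 2)/(-5 + 4) + 3))*8736 = (1*((12² - 2)/(-1) + 3))*8736 = (1*((144 - 2)*(-1) + 3))*8736 = (1*(142*(-1) + 3))*8736 = (1*(-142 + 3))*8736 = (1*(-139))*8736 = -139*8736 = -1214304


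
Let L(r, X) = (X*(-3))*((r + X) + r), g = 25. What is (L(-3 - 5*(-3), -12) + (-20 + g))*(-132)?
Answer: -57684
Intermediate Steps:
L(r, X) = -3*X*(X + 2*r) (L(r, X) = (-3*X)*((X + r) + r) = (-3*X)*(X + 2*r) = -3*X*(X + 2*r))
(L(-3 - 5*(-3), -12) + (-20 + g))*(-132) = (-3*(-12)*(-12 + 2*(-3 - 5*(-3))) + (-20 + 25))*(-132) = (-3*(-12)*(-12 + 2*(-3 + 15)) + 5)*(-132) = (-3*(-12)*(-12 + 2*12) + 5)*(-132) = (-3*(-12)*(-12 + 24) + 5)*(-132) = (-3*(-12)*12 + 5)*(-132) = (432 + 5)*(-132) = 437*(-132) = -57684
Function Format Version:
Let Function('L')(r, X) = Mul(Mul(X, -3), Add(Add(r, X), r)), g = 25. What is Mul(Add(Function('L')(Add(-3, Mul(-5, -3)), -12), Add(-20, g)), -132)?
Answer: -57684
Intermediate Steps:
Function('L')(r, X) = Mul(-3, X, Add(X, Mul(2, r))) (Function('L')(r, X) = Mul(Mul(-3, X), Add(Add(X, r), r)) = Mul(Mul(-3, X), Add(X, Mul(2, r))) = Mul(-3, X, Add(X, Mul(2, r))))
Mul(Add(Function('L')(Add(-3, Mul(-5, -3)), -12), Add(-20, g)), -132) = Mul(Add(Mul(-3, -12, Add(-12, Mul(2, Add(-3, Mul(-5, -3))))), Add(-20, 25)), -132) = Mul(Add(Mul(-3, -12, Add(-12, Mul(2, Add(-3, 15)))), 5), -132) = Mul(Add(Mul(-3, -12, Add(-12, Mul(2, 12))), 5), -132) = Mul(Add(Mul(-3, -12, Add(-12, 24)), 5), -132) = Mul(Add(Mul(-3, -12, 12), 5), -132) = Mul(Add(432, 5), -132) = Mul(437, -132) = -57684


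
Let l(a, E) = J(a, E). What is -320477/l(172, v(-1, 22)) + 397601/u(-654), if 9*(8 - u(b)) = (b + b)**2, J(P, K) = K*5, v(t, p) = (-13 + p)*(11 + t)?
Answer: -30548876213/42769800 ≈ -714.26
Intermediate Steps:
J(P, K) = 5*K
u(b) = 8 - 4*b**2/9 (u(b) = 8 - (b + b)**2/9 = 8 - 4*b**2/9)
l(a, E) = 5*E
-320477/l(172, v(-1, 22)) + 397601/u(-654) = -320477*1/(5*(-143 - 13*(-1) + 11*22 + 22*(-1))) + 397601/(8 - 4/9*(-654)**2) = -320477*1/(5*(-143 + 13 + 242 - 22)) + 397601/(8 - 4/9*427716) = -320477/(5*90) + 397601/(8 - 190096) = -320477/450 + 397601/(-190088) = -320477*1/450 + 397601*(-1/190088) = -320477/450 - 397601/190088 = -30548876213/42769800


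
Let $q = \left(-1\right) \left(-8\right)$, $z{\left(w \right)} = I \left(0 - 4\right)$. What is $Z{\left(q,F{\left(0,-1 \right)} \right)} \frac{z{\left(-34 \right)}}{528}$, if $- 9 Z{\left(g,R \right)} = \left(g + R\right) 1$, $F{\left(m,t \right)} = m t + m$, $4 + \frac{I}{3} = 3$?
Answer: $- \frac{2}{99} \approx -0.020202$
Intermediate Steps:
$I = -3$ ($I = -12 + 3 \cdot 3 = -12 + 9 = -3$)
$z{\left(w \right)} = 12$ ($z{\left(w \right)} = - 3 \left(0 - 4\right) = \left(-3\right) \left(-4\right) = 12$)
$F{\left(m,t \right)} = m + m t$
$q = 8$
$Z{\left(g,R \right)} = - \frac{R}{9} - \frac{g}{9}$ ($Z{\left(g,R \right)} = - \frac{\left(g + R\right) 1}{9} = - \frac{\left(R + g\right) 1}{9} = - \frac{R + g}{9} = - \frac{R}{9} - \frac{g}{9}$)
$Z{\left(q,F{\left(0,-1 \right)} \right)} \frac{z{\left(-34 \right)}}{528} = \left(- \frac{0 \left(1 - 1\right)}{9} - \frac{8}{9}\right) \frac{12}{528} = \left(- \frac{0 \cdot 0}{9} - \frac{8}{9}\right) 12 \cdot \frac{1}{528} = \left(\left(- \frac{1}{9}\right) 0 - \frac{8}{9}\right) \frac{1}{44} = \left(0 - \frac{8}{9}\right) \frac{1}{44} = \left(- \frac{8}{9}\right) \frac{1}{44} = - \frac{2}{99}$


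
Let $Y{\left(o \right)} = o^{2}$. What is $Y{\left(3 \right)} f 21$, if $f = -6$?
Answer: $-1134$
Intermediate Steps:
$Y{\left(3 \right)} f 21 = 3^{2} \left(-6\right) 21 = 9 \left(-6\right) 21 = \left(-54\right) 21 = -1134$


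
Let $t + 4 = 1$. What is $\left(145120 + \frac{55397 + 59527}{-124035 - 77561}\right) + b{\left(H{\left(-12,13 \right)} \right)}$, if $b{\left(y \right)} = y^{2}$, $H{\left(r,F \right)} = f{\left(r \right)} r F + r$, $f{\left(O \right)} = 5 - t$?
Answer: $\frac{87327326549}{50399} \approx 1.7327 \cdot 10^{6}$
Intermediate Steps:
$t = -3$ ($t = -4 + 1 = -3$)
$f{\left(O \right)} = 8$ ($f{\left(O \right)} = 5 - -3 = 5 + 3 = 8$)
$H{\left(r,F \right)} = r + 8 F r$ ($H{\left(r,F \right)} = 8 r F + r = 8 F r + r = r + 8 F r$)
$\left(145120 + \frac{55397 + 59527}{-124035 - 77561}\right) + b{\left(H{\left(-12,13 \right)} \right)} = \left(145120 + \frac{55397 + 59527}{-124035 - 77561}\right) + \left(- 12 \left(1 + 8 \cdot 13\right)\right)^{2} = \left(145120 + \frac{114924}{-201596}\right) + \left(- 12 \left(1 + 104\right)\right)^{2} = \left(145120 + 114924 \left(- \frac{1}{201596}\right)\right) + \left(\left(-12\right) 105\right)^{2} = \left(145120 - \frac{28731}{50399}\right) + \left(-1260\right)^{2} = \frac{7313874149}{50399} + 1587600 = \frac{87327326549}{50399}$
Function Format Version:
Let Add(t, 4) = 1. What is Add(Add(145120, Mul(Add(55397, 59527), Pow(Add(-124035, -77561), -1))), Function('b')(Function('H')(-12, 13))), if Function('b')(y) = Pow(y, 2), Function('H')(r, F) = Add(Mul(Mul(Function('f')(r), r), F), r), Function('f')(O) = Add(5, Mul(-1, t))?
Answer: Rational(87327326549, 50399) ≈ 1.7327e+6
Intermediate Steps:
t = -3 (t = Add(-4, 1) = -3)
Function('f')(O) = 8 (Function('f')(O) = Add(5, Mul(-1, -3)) = Add(5, 3) = 8)
Function('H')(r, F) = Add(r, Mul(8, F, r)) (Function('H')(r, F) = Add(Mul(Mul(8, r), F), r) = Add(Mul(8, F, r), r) = Add(r, Mul(8, F, r)))
Add(Add(145120, Mul(Add(55397, 59527), Pow(Add(-124035, -77561), -1))), Function('b')(Function('H')(-12, 13))) = Add(Add(145120, Mul(Add(55397, 59527), Pow(Add(-124035, -77561), -1))), Pow(Mul(-12, Add(1, Mul(8, 13))), 2)) = Add(Add(145120, Mul(114924, Pow(-201596, -1))), Pow(Mul(-12, Add(1, 104)), 2)) = Add(Add(145120, Mul(114924, Rational(-1, 201596))), Pow(Mul(-12, 105), 2)) = Add(Add(145120, Rational(-28731, 50399)), Pow(-1260, 2)) = Add(Rational(7313874149, 50399), 1587600) = Rational(87327326549, 50399)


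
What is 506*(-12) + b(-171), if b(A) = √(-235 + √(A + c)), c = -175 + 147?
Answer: -6072 + √(-235 + I*√199) ≈ -6071.5 + 15.337*I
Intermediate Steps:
c = -28
b(A) = √(-235 + √(-28 + A)) (b(A) = √(-235 + √(A - 28)) = √(-235 + √(-28 + A)))
506*(-12) + b(-171) = 506*(-12) + √(-235 + √(-28 - 171)) = -6072 + √(-235 + √(-199)) = -6072 + √(-235 + I*√199)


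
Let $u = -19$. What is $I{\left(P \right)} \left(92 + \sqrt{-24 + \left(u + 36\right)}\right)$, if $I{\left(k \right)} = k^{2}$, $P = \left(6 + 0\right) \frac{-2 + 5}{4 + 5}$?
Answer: $368 + 4 i \sqrt{7} \approx 368.0 + 10.583 i$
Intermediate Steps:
$P = 2$ ($P = 6 \cdot \frac{3}{9} = 6 \cdot 3 \cdot \frac{1}{9} = 6 \cdot \frac{1}{3} = 2$)
$I{\left(P \right)} \left(92 + \sqrt{-24 + \left(u + 36\right)}\right) = 2^{2} \left(92 + \sqrt{-24 + \left(-19 + 36\right)}\right) = 4 \left(92 + \sqrt{-24 + 17}\right) = 4 \left(92 + \sqrt{-7}\right) = 4 \left(92 + i \sqrt{7}\right) = 368 + 4 i \sqrt{7}$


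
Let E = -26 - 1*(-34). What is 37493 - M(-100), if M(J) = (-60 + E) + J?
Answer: 37645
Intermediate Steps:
E = 8 (E = -26 + 34 = 8)
M(J) = -52 + J (M(J) = (-60 + 8) + J = -52 + J)
37493 - M(-100) = 37493 - (-52 - 100) = 37493 - 1*(-152) = 37493 + 152 = 37645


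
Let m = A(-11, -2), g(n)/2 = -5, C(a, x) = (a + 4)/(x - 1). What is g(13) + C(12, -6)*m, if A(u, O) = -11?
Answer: 106/7 ≈ 15.143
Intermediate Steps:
C(a, x) = (4 + a)/(-1 + x)
g(n) = -10 (g(n) = 2*(-5) = -10)
m = -11
g(13) + C(12, -6)*m = -10 + ((4 + 12)/(-1 - 6))*(-11) = -10 + (16/(-7))*(-11) = -10 - 1/7*16*(-11) = -10 - 16/7*(-11) = -10 + 176/7 = 106/7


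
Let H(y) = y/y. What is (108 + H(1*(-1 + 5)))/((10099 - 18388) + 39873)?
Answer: 109/31584 ≈ 0.0034511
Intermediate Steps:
H(y) = 1
(108 + H(1*(-1 + 5)))/((10099 - 18388) + 39873) = (108 + 1)/((10099 - 18388) + 39873) = 109/(-8289 + 39873) = 109/31584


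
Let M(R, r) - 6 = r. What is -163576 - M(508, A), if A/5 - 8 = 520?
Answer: -166222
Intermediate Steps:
A = 2640 (A = 40 + 5*520 = 40 + 2600 = 2640)
M(R, r) = 6 + r
-163576 - M(508, A) = -163576 - (6 + 2640) = -163576 - 1*2646 = -163576 - 2646 = -166222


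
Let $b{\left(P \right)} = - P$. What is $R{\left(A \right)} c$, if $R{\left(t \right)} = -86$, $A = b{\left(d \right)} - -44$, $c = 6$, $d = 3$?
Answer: $-516$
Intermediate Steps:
$A = 41$ ($A = \left(-1\right) 3 - -44 = -3 + 44 = 41$)
$R{\left(A \right)} c = \left(-86\right) 6 = -516$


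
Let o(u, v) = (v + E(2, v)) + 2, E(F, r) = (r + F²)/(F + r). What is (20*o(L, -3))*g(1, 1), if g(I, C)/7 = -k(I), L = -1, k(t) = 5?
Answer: 1400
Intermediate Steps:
E(F, r) = (r + F²)/(F + r)
g(I, C) = -35 (g(I, C) = 7*(-1*5) = 7*(-5) = -35)
o(u, v) = 2 + v + (4 + v)/(2 + v) (o(u, v) = (v + (v + 2²)/(2 + v)) + 2 = (v + (v + 4)/(2 + v)) + 2 = (v + (4 + v)/(2 + v)) + 2 = 2 + v + (4 + v)/(2 + v))
(20*o(L, -3))*g(1, 1) = (20*((4 - 3 + (2 - 3)²)/(2 - 3)))*(-35) = (20*((4 - 3 + (-1)²)/(-1)))*(-35) = (20*(-(4 - 3 + 1)))*(-35) = (20*(-1*2))*(-35) = (20*(-2))*(-35) = -40*(-35) = 1400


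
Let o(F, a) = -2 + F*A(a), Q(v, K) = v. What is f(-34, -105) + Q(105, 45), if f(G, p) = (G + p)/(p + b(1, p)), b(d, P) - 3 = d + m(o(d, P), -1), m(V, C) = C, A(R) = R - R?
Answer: 10849/102 ≈ 106.36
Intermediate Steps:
A(R) = 0
o(F, a) = -2 (o(F, a) = -2 + F*0 = -2 + 0 = -2)
b(d, P) = 2 + d (b(d, P) = 3 + (d - 1) = 3 + (-1 + d) = 2 + d)
f(G, p) = (G + p)/(3 + p) (f(G, p) = (G + p)/(p + (2 + 1)) = (G + p)/(p + 3) = (G + p)/(3 + p))
f(-34, -105) + Q(105, 45) = (-34 - 105)/(3 - 105) + 105 = -139/(-102) + 105 = -1/102*(-139) + 105 = 139/102 + 105 = 10849/102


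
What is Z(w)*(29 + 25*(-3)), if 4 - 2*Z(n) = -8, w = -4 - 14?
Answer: -276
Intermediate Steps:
w = -18
Z(n) = 6 (Z(n) = 2 - ½*(-8) = 2 + 4 = 6)
Z(w)*(29 + 25*(-3)) = 6*(29 + 25*(-3)) = 6*(29 - 75) = 6*(-46) = -276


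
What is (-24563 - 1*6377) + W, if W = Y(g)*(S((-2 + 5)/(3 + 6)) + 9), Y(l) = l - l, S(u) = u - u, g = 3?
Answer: -30940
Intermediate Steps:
S(u) = 0
Y(l) = 0
W = 0 (W = 0*(0 + 9) = 0*9 = 0)
(-24563 - 1*6377) + W = (-24563 - 1*6377) + 0 = (-24563 - 6377) + 0 = -30940 + 0 = -30940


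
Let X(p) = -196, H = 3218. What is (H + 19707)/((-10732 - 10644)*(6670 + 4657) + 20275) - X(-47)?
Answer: 47452689767/242105677 ≈ 196.00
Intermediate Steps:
(H + 19707)/((-10732 - 10644)*(6670 + 4657) + 20275) - X(-47) = (3218 + 19707)/((-10732 - 10644)*(6670 + 4657) + 20275) - 1*(-196) = 22925/(-21376*11327 + 20275) + 196 = 22925/(-242125952 + 20275) + 196 = 22925/(-242105677) + 196 = 22925*(-1/242105677) + 196 = -22925/242105677 + 196 = 47452689767/242105677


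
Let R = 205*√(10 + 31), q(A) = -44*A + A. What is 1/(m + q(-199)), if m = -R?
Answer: 8557/71499224 + 205*√41/71499224 ≈ 0.00013804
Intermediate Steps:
q(A) = -43*A
R = 205*√41 ≈ 1312.6
m = -205*√41 ≈ -1312.6
1/(m + q(-199)) = 1/(-205*√41 - 43*(-199)) = 1/(-205*√41 + 8557) = 1/(8557 - 205*√41)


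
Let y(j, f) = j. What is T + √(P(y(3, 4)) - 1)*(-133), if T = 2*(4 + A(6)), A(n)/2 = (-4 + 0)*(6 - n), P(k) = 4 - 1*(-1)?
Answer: -258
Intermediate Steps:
P(k) = 5 (P(k) = 4 + 1 = 5)
A(n) = -48 + 8*n (A(n) = 2*((-4 + 0)*(6 - n)) = 2*(-4*(6 - n)) = 2*(-24 + 4*n) = -48 + 8*n)
T = 8 (T = 2*(4 + (-48 + 8*6)) = 2*(4 + (-48 + 48)) = 2*(4 + 0) = 2*4 = 8)
T + √(P(y(3, 4)) - 1)*(-133) = 8 + √(5 - 1)*(-133) = 8 + √4*(-133) = 8 + 2*(-133) = 8 - 266 = -258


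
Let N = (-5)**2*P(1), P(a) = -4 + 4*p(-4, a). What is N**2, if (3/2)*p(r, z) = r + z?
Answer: 90000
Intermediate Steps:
p(r, z) = 2*r/3 + 2*z/3 (p(r, z) = 2*(r + z)/3 = 2*r/3 + 2*z/3)
P(a) = -44/3 + 8*a/3 (P(a) = -4 + 4*((2/3)*(-4) + 2*a/3) = -4 + 4*(-8/3 + 2*a/3) = -4 + (-32/3 + 8*a/3) = -44/3 + 8*a/3)
N = -300 (N = (-5)**2*(-44/3 + (8/3)*1) = 25*(-44/3 + 8/3) = 25*(-12) = -300)
N**2 = (-300)**2 = 90000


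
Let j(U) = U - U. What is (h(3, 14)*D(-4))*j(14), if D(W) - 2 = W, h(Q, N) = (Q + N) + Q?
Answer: 0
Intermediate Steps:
h(Q, N) = N + 2*Q (h(Q, N) = (N + Q) + Q = N + 2*Q)
D(W) = 2 + W
j(U) = 0
(h(3, 14)*D(-4))*j(14) = ((14 + 2*3)*(2 - 4))*0 = ((14 + 6)*(-2))*0 = (20*(-2))*0 = -40*0 = 0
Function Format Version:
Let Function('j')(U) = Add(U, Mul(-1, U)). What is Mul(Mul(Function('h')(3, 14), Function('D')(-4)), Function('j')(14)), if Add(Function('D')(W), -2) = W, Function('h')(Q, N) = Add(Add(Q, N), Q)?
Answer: 0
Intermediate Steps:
Function('h')(Q, N) = Add(N, Mul(2, Q)) (Function('h')(Q, N) = Add(Add(N, Q), Q) = Add(N, Mul(2, Q)))
Function('D')(W) = Add(2, W)
Function('j')(U) = 0
Mul(Mul(Function('h')(3, 14), Function('D')(-4)), Function('j')(14)) = Mul(Mul(Add(14, Mul(2, 3)), Add(2, -4)), 0) = Mul(Mul(Add(14, 6), -2), 0) = Mul(Mul(20, -2), 0) = Mul(-40, 0) = 0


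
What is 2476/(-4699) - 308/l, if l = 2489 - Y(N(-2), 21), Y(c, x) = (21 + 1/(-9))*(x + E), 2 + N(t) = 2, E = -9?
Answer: -20968216/31553785 ≈ -0.66452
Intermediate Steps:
N(t) = 0 (N(t) = -2 + 2 = 0)
Y(c, x) = -188 + 188*x/9 (Y(c, x) = (21 + 1/(-9))*(x - 9) = (21 - 1/9)*(-9 + x) = 188*(-9 + x)/9 = -188 + 188*x/9)
l = 6715/3 (l = 2489 - (-188 + (188/9)*21) = 2489 - (-188 + 1316/3) = 2489 - 1*752/3 = 2489 - 752/3 = 6715/3 ≈ 2238.3)
2476/(-4699) - 308/l = 2476/(-4699) - 308/6715/3 = 2476*(-1/4699) - 308*3/6715 = -2476/4699 - 924/6715 = -20968216/31553785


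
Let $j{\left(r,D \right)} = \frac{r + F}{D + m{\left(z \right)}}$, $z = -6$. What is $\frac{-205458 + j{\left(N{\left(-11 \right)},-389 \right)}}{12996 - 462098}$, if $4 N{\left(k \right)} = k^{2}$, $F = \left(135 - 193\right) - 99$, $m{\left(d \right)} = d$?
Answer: $\frac{324623133}{709581160} \approx 0.45749$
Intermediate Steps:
$F = -157$ ($F = -58 - 99 = -157$)
$N{\left(k \right)} = \frac{k^{2}}{4}$
$j{\left(r,D \right)} = \frac{-157 + r}{-6 + D}$ ($j{\left(r,D \right)} = \frac{r - 157}{D - 6} = \frac{-157 + r}{-6 + D}$)
$\frac{-205458 + j{\left(N{\left(-11 \right)},-389 \right)}}{12996 - 462098} = \frac{-205458 + \frac{-157 + \frac{\left(-11\right)^{2}}{4}}{-6 - 389}}{12996 - 462098} = \frac{-205458 + \frac{-157 + \frac{1}{4} \cdot 121}{-395}}{-449102} = \left(-205458 - \frac{-157 + \frac{121}{4}}{395}\right) \left(- \frac{1}{449102}\right) = \left(-205458 - - \frac{507}{1580}\right) \left(- \frac{1}{449102}\right) = \left(-205458 + \frac{507}{1580}\right) \left(- \frac{1}{449102}\right) = \left(- \frac{324623133}{1580}\right) \left(- \frac{1}{449102}\right) = \frac{324623133}{709581160}$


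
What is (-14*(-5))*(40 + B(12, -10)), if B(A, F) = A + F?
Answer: 2940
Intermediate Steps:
(-14*(-5))*(40 + B(12, -10)) = (-14*(-5))*(40 + (12 - 10)) = 70*(40 + 2) = 70*42 = 2940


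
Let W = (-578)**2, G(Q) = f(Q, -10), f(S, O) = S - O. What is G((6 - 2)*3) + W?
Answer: 334106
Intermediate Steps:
G(Q) = 10 + Q (G(Q) = Q - 1*(-10) = Q + 10 = 10 + Q)
W = 334084
G((6 - 2)*3) + W = (10 + (6 - 2)*3) + 334084 = (10 + 4*3) + 334084 = (10 + 12) + 334084 = 22 + 334084 = 334106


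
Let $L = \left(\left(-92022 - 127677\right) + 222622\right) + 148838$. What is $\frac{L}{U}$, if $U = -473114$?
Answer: $- \frac{151761}{473114} \approx -0.32077$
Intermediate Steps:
$L = 151761$ ($L = \left(\left(-92022 - 127677\right) + 222622\right) + 148838 = \left(-219699 + 222622\right) + 148838 = 2923 + 148838 = 151761$)
$\frac{L}{U} = \frac{151761}{-473114} = 151761 \left(- \frac{1}{473114}\right) = - \frac{151761}{473114}$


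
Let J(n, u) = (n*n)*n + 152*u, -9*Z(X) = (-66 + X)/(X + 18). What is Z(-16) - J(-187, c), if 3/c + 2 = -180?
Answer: 5355613040/819 ≈ 6.5392e+6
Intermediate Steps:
c = -3/182 (c = 3/(-2 - 180) = 3/(-182) = 3*(-1/182) = -3/182 ≈ -0.016484)
Z(X) = -(-66 + X)/(9*(18 + X)) (Z(X) = -(-66 + X)/(9*(X + 18)) = -(-66 + X)/(9*(18 + X)))
J(n, u) = n³ + 152*u (J(n, u) = n²*n + 152*u = n³ + 152*u)
Z(-16) - J(-187, c) = (66 - 1*(-16))/(9*(18 - 16)) - ((-187)³ + 152*(-3/182)) = (⅑)*(66 + 16)/2 - (-6539203 - 228/91) = (⅑)*(½)*82 - 1*(-595067701/91) = 41/9 + 595067701/91 = 5355613040/819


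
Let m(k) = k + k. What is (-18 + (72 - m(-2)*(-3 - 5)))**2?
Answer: 484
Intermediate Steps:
m(k) = 2*k
(-18 + (72 - m(-2)*(-3 - 5)))**2 = (-18 + (72 - 2*(-2)*(-3 - 5)))**2 = (-18 + (72 - (-4)*(-8)))**2 = (-18 + (72 - 1*32))**2 = (-18 + (72 - 32))**2 = (-18 + 40)**2 = 22**2 = 484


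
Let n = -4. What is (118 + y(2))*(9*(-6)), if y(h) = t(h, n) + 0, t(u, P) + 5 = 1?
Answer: -6156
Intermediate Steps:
t(u, P) = -4 (t(u, P) = -5 + 1 = -4)
y(h) = -4 (y(h) = -4 + 0 = -4)
(118 + y(2))*(9*(-6)) = (118 - 4)*(9*(-6)) = 114*(-54) = -6156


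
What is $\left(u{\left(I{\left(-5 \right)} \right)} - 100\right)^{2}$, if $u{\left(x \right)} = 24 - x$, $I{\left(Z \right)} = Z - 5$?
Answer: $4356$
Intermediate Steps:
$I{\left(Z \right)} = -5 + Z$
$\left(u{\left(I{\left(-5 \right)} \right)} - 100\right)^{2} = \left(\left(24 - \left(-5 - 5\right)\right) - 100\right)^{2} = \left(\left(24 - -10\right) - 100\right)^{2} = \left(\left(24 + 10\right) - 100\right)^{2} = \left(34 - 100\right)^{2} = \left(-66\right)^{2} = 4356$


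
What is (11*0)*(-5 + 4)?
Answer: 0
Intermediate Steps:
(11*0)*(-5 + 4) = 0*(-1) = 0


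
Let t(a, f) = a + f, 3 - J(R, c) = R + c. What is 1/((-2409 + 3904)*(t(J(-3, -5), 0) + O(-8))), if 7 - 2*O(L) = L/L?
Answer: 1/20930 ≈ 4.7778e-5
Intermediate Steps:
O(L) = 3 (O(L) = 7/2 - L/(2*L) = 7/2 - 1/2*1 = 7/2 - 1/2 = 3)
J(R, c) = 3 - R - c (J(R, c) = 3 - (R + c) = 3 + (-R - c) = 3 - R - c)
1/((-2409 + 3904)*(t(J(-3, -5), 0) + O(-8))) = 1/((-2409 + 3904)*(((3 - 1*(-3) - 1*(-5)) + 0) + 3)) = 1/(1495*(((3 + 3 + 5) + 0) + 3)) = 1/(1495*((11 + 0) + 3)) = 1/(1495*(11 + 3)) = 1/(1495*14) = 1/20930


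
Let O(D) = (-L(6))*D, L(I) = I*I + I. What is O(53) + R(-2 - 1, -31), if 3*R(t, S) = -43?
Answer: -6721/3 ≈ -2240.3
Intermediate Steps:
R(t, S) = -43/3 (R(t, S) = (1/3)*(-43) = -43/3)
L(I) = I + I**2 (L(I) = I**2 + I = I + I**2)
O(D) = -42*D (O(D) = (-6*(1 + 6))*D = (-6*7)*D = (-1*42)*D = -42*D)
O(53) + R(-2 - 1, -31) = -42*53 - 43/3 = -2226 - 43/3 = -6721/3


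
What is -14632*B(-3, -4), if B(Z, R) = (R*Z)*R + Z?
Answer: 746232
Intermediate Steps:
B(Z, R) = Z + Z*R**2 (B(Z, R) = Z*R**2 + Z = Z + Z*R**2)
-14632*B(-3, -4) = -(-43896)*(1 + (-4)**2) = -(-43896)*(1 + 16) = -(-43896)*17 = -14632*(-51) = 746232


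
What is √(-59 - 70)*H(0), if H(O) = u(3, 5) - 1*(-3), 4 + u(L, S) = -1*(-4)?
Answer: 3*I*√129 ≈ 34.073*I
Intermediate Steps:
u(L, S) = 0 (u(L, S) = -4 - 1*(-4) = -4 + 4 = 0)
H(O) = 3 (H(O) = 0 - 1*(-3) = 0 + 3 = 3)
√(-59 - 70)*H(0) = √(-59 - 70)*3 = √(-129)*3 = (I*√129)*3 = 3*I*√129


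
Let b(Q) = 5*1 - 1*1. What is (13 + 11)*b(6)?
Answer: 96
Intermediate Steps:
b(Q) = 4 (b(Q) = 5 - 1 = 4)
(13 + 11)*b(6) = (13 + 11)*4 = 24*4 = 96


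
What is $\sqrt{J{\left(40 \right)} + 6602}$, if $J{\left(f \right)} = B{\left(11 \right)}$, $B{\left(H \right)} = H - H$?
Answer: $\sqrt{6602} \approx 81.253$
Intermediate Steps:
$B{\left(H \right)} = 0$
$J{\left(f \right)} = 0$
$\sqrt{J{\left(40 \right)} + 6602} = \sqrt{0 + 6602} = \sqrt{6602}$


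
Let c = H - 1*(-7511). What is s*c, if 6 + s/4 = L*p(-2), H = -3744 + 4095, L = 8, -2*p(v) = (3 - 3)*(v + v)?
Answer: -188688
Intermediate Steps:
p(v) = 0 (p(v) = -(3 - 3)*(v + v)/2 = -0*2*v = -1/2*0 = 0)
H = 351
s = -24 (s = -24 + 4*(8*0) = -24 + 4*0 = -24 + 0 = -24)
c = 7862 (c = 351 - 1*(-7511) = 351 + 7511 = 7862)
s*c = -24*7862 = -188688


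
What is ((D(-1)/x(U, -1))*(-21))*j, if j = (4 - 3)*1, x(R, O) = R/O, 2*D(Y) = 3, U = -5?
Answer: -63/10 ≈ -6.3000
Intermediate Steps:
D(Y) = 3/2 (D(Y) = (½)*3 = 3/2)
j = 1 (j = 1*1 = 1)
((D(-1)/x(U, -1))*(-21))*j = ((3/(2*((-5/(-1)))))*(-21))*1 = ((3/(2*((-5*(-1)))))*(-21))*1 = (((3/2)/5)*(-21))*1 = (((3/2)*(⅕))*(-21))*1 = ((3/10)*(-21))*1 = -63/10*1 = -63/10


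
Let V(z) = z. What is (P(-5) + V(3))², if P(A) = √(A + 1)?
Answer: 5 + 12*I ≈ 5.0 + 12.0*I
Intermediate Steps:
P(A) = √(1 + A)
(P(-5) + V(3))² = (√(1 - 5) + 3)² = (√(-4) + 3)² = (2*I + 3)² = (3 + 2*I)²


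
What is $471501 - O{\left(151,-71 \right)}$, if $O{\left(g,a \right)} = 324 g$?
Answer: $422577$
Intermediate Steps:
$471501 - O{\left(151,-71 \right)} = 471501 - 324 \cdot 151 = 471501 - 48924 = 422577$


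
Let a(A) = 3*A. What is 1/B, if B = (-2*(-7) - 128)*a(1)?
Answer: -1/342 ≈ -0.0029240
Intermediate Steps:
B = -342 (B = (-2*(-7) - 128)*(3*1) = (14 - 128)*3 = -114*3 = -342)
1/B = 1/(-342) = -1/342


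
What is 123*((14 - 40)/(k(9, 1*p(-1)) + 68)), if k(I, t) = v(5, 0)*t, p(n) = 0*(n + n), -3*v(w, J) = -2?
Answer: -1599/34 ≈ -47.029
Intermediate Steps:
v(w, J) = ⅔ (v(w, J) = -⅓*(-2) = ⅔)
p(n) = 0 (p(n) = 0*(2*n) = 0)
k(I, t) = 2*t/3
123*((14 - 40)/(k(9, 1*p(-1)) + 68)) = 123*((14 - 40)/(2*(1*0)/3 + 68)) = 123*(-26/((⅔)*0 + 68)) = 123*(-26/(0 + 68)) = 123*(-26/68) = 123*(-26*1/68) = 123*(-13/34) = -1599/34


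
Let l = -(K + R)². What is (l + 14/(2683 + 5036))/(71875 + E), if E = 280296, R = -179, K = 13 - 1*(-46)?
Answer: -111153586/2718407949 ≈ -0.040889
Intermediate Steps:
K = 59 (K = 13 + 46 = 59)
l = -14400 (l = -(59 - 179)² = -1*(-120)² = -1*14400 = -14400)
(l + 14/(2683 + 5036))/(71875 + E) = (-14400 + 14/(2683 + 5036))/(71875 + 280296) = (-14400 + 14/7719)/352171 = (-14400 + (1/7719)*14)*(1/352171) = (-14400 + 14/7719)*(1/352171) = -111153586/7719*1/352171 = -111153586/2718407949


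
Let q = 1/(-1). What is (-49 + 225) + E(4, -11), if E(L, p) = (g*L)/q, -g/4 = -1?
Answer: 160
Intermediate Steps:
g = 4 (g = -4*(-1) = 4)
q = -1
E(L, p) = -4*L (E(L, p) = (4*L)/(-1) = (4*L)*(-1) = -4*L)
(-49 + 225) + E(4, -11) = (-49 + 225) - 4*4 = 176 - 16 = 160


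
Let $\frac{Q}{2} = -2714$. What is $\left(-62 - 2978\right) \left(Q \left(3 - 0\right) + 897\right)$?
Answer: $46776480$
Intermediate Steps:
$Q = -5428$ ($Q = 2 \left(-2714\right) = -5428$)
$\left(-62 - 2978\right) \left(Q \left(3 - 0\right) + 897\right) = \left(-62 - 2978\right) \left(- 5428 \left(3 - 0\right) + 897\right) = - 3040 \left(- 5428 \left(3 + 0\right) + 897\right) = - 3040 \left(\left(-5428\right) 3 + 897\right) = - 3040 \left(-16284 + 897\right) = \left(-3040\right) \left(-15387\right) = 46776480$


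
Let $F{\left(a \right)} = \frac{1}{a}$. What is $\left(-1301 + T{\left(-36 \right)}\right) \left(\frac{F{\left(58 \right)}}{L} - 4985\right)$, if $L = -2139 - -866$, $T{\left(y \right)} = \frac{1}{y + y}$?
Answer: $\frac{11492505906481}{1772016} \approx 6.4856 \cdot 10^{6}$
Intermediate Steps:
$T{\left(y \right)} = \frac{1}{2 y}$
$L = -1273$ ($L = -2139 + 866 = -1273$)
$\left(-1301 + T{\left(-36 \right)}\right) \left(\frac{F{\left(58 \right)}}{L} - 4985\right) = \left(-1301 + \frac{1}{2 \left(-36\right)}\right) \left(\frac{1}{58 \left(-1273\right)} - 4985\right) = \left(-1301 + \frac{1}{2} \left(- \frac{1}{36}\right)\right) \left(\frac{1}{58} \left(- \frac{1}{1273}\right) - 4985\right) = \left(-1301 - \frac{1}{72}\right) \left(- \frac{1}{73834} - 4985\right) = \left(- \frac{93673}{72}\right) \left(- \frac{368062491}{73834}\right) = \frac{11492505906481}{1772016}$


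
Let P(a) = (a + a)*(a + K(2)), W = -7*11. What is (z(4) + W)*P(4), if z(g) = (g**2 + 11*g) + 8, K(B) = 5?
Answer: -648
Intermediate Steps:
W = -77
z(g) = 8 + g**2 + 11*g
P(a) = 2*a*(5 + a) (P(a) = (a + a)*(a + 5) = (2*a)*(5 + a) = 2*a*(5 + a))
(z(4) + W)*P(4) = ((8 + 4**2 + 11*4) - 77)*(2*4*(5 + 4)) = ((8 + 16 + 44) - 77)*(2*4*9) = (68 - 77)*72 = -9*72 = -648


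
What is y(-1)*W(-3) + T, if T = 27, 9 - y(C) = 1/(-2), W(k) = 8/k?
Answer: 5/3 ≈ 1.6667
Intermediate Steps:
y(C) = 19/2 (y(C) = 9 - 1/(-2) = 9 - 1*(-1/2) = 9 + 1/2 = 19/2)
y(-1)*W(-3) + T = 19*(8/(-3))/2 + 27 = 19*(8*(-1/3))/2 + 27 = (19/2)*(-8/3) + 27 = -76/3 + 27 = 5/3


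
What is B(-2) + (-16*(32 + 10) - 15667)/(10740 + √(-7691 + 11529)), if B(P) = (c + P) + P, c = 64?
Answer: 3372572430/57671881 + 16339*√3838/115343762 ≈ 58.487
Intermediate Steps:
B(P) = 64 + 2*P (B(P) = (64 + P) + P = 64 + 2*P)
B(-2) + (-16*(32 + 10) - 15667)/(10740 + √(-7691 + 11529)) = (64 + 2*(-2)) + (-16*(32 + 10) - 15667)/(10740 + √(-7691 + 11529)) = (64 - 4) + (-16*42 - 15667)/(10740 + √3838) = 60 + (-672 - 15667)/(10740 + √3838) = 60 - 16339/(10740 + √3838)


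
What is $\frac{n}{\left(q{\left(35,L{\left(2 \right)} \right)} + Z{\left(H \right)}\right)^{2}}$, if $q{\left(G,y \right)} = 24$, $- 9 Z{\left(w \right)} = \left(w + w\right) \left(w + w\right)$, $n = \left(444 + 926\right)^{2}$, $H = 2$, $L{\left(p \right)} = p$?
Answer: $\frac{1520289}{400} \approx 3800.7$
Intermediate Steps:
$n = 1876900$ ($n = 1370^{2} = 1876900$)
$Z{\left(w \right)} = - \frac{4 w^{2}}{9}$ ($Z{\left(w \right)} = - \frac{\left(w + w\right) \left(w + w\right)}{9} = - \frac{2 w 2 w}{9} = - \frac{4 w^{2}}{9}$)
$\frac{n}{\left(q{\left(35,L{\left(2 \right)} \right)} + Z{\left(H \right)}\right)^{2}} = \frac{1876900}{\left(24 - \frac{4 \cdot 2^{2}}{9}\right)^{2}} = \frac{1876900}{\left(24 - \frac{16}{9}\right)^{2}} = \frac{1876900}{\left(\frac{200}{9}\right)^{2}} = \frac{1876900}{\frac{40000}{81}} = 1876900 \cdot \frac{81}{40000} = \frac{1520289}{400}$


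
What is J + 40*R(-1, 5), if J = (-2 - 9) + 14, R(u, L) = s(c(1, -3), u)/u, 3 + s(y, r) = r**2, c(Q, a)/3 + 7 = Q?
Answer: 83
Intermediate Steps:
c(Q, a) = -21 + 3*Q
s(y, r) = -3 + r**2
R(u, L) = (-3 + u**2)/u
J = 3 (J = -11 + 14 = 3)
J + 40*R(-1, 5) = 3 + 40*(-1 - 3/(-1)) = 3 + 40*(-1 - 3*(-1)) = 3 + 40*(-1 + 3) = 3 + 40*2 = 3 + 80 = 83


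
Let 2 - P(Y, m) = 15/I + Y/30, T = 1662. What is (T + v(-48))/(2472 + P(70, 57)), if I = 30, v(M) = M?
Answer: 9684/14827 ≈ 0.65313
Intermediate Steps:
P(Y, m) = 3/2 - Y/30 (P(Y, m) = 2 - (15/30 + Y/30) = 2 - (15*(1/30) + Y*(1/30)) = 2 - (½ + Y/30) = 2 + (-½ - Y/30) = 3/2 - Y/30)
(T + v(-48))/(2472 + P(70, 57)) = (1662 - 48)/(2472 + (3/2 - 1/30*70)) = 1614/(2472 + (3/2 - 7/3)) = 1614/(2472 - ⅚) = 1614/(14827/6) = 1614*(6/14827) = 9684/14827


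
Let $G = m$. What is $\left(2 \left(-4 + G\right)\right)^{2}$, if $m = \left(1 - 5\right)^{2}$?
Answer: $576$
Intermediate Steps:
$m = 16$ ($m = \left(-4\right)^{2} = 16$)
$G = 16$
$\left(2 \left(-4 + G\right)\right)^{2} = \left(2 \left(-4 + 16\right)\right)^{2} = \left(2 \cdot 12\right)^{2} = 24^{2} = 576$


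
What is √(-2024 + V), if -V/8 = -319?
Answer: 4*√33 ≈ 22.978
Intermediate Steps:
V = 2552 (V = -8*(-319) = 2552)
√(-2024 + V) = √(-2024 + 2552) = √528 = 4*√33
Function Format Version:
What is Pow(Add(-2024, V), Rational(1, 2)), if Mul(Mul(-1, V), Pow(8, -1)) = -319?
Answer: Mul(4, Pow(33, Rational(1, 2))) ≈ 22.978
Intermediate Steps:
V = 2552 (V = Mul(-8, -319) = 2552)
Pow(Add(-2024, V), Rational(1, 2)) = Pow(Add(-2024, 2552), Rational(1, 2)) = Pow(528, Rational(1, 2)) = Mul(4, Pow(33, Rational(1, 2)))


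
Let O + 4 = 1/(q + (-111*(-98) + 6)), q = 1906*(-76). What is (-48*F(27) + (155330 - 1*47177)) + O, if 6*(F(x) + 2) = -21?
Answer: 14524306435/133972 ≈ 1.0841e+5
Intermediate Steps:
q = -144856
O = -535889/133972 (O = -4 + 1/(-144856 + (-111*(-98) + 6)) = -4 + 1/(-144856 + (10878 + 6)) = -4 + 1/(-144856 + 10884) = -4 + 1/(-133972) = -4 - 1/133972 = -535889/133972 ≈ -4.0000)
F(x) = -11/2 (F(x) = -2 + (1/6)*(-21) = -2 - 7/2 = -11/2)
(-48*F(27) + (155330 - 1*47177)) + O = (-48*(-11/2) + (155330 - 1*47177)) - 535889/133972 = (264 + (155330 - 47177)) - 535889/133972 = (264 + 108153) - 535889/133972 = 108417 - 535889/133972 = 14524306435/133972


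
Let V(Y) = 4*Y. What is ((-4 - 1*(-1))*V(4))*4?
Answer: -192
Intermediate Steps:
((-4 - 1*(-1))*V(4))*4 = ((-4 - 1*(-1))*(4*4))*4 = ((-4 + 1)*16)*4 = -3*16*4 = -48*4 = -192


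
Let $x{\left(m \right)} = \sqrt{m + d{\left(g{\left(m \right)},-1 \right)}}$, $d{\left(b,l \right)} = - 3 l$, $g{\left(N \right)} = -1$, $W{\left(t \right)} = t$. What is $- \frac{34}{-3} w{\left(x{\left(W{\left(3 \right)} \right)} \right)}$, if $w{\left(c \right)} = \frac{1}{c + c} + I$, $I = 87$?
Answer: $986 + \frac{17 \sqrt{6}}{18} \approx 988.31$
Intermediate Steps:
$x{\left(m \right)} = \sqrt{3 + m}$ ($x{\left(m \right)} = \sqrt{m - -3} = \sqrt{m + 3} = \sqrt{3 + m}$)
$w{\left(c \right)} = 87 + \frac{1}{2 c}$ ($w{\left(c \right)} = \frac{1}{c + c} + 87 = \frac{1}{2 c} + 87 = 87 + \frac{1}{2 c}$)
$- \frac{34}{-3} w{\left(x{\left(W{\left(3 \right)} \right)} \right)} = - \frac{34}{-3} \left(87 + \frac{1}{2 \sqrt{3 + 3}}\right) = \left(-34\right) \left(- \frac{1}{3}\right) \left(87 + \frac{1}{2 \sqrt{6}}\right) = \frac{34 \left(87 + \frac{\frac{1}{6} \sqrt{6}}{2}\right)}{3} = \frac{34 \left(87 + \frac{\sqrt{6}}{12}\right)}{3} = 986 + \frac{17 \sqrt{6}}{18}$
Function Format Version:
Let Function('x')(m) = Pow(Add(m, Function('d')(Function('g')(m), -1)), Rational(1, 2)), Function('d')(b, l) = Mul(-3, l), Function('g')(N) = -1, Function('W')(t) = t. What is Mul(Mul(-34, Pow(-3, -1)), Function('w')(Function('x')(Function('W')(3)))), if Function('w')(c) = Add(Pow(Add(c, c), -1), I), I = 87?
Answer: Add(986, Mul(Rational(17, 18), Pow(6, Rational(1, 2)))) ≈ 988.31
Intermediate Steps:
Function('x')(m) = Pow(Add(3, m), Rational(1, 2)) (Function('x')(m) = Pow(Add(m, Mul(-3, -1)), Rational(1, 2)) = Pow(Add(m, 3), Rational(1, 2)) = Pow(Add(3, m), Rational(1, 2)))
Function('w')(c) = Add(87, Mul(Rational(1, 2), Pow(c, -1))) (Function('w')(c) = Add(Pow(Add(c, c), -1), 87) = Add(Pow(Mul(2, c), -1), 87) = Add(Mul(Rational(1, 2), Pow(c, -1)), 87) = Add(87, Mul(Rational(1, 2), Pow(c, -1))))
Mul(Mul(-34, Pow(-3, -1)), Function('w')(Function('x')(Function('W')(3)))) = Mul(Mul(-34, Pow(-3, -1)), Add(87, Mul(Rational(1, 2), Pow(Pow(Add(3, 3), Rational(1, 2)), -1)))) = Mul(Mul(-34, Rational(-1, 3)), Add(87, Mul(Rational(1, 2), Pow(Pow(6, Rational(1, 2)), -1)))) = Mul(Rational(34, 3), Add(87, Mul(Rational(1, 2), Mul(Rational(1, 6), Pow(6, Rational(1, 2)))))) = Mul(Rational(34, 3), Add(87, Mul(Rational(1, 12), Pow(6, Rational(1, 2))))) = Add(986, Mul(Rational(17, 18), Pow(6, Rational(1, 2))))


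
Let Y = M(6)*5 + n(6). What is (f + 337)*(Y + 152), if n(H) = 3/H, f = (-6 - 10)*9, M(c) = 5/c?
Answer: 90710/3 ≈ 30237.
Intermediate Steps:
f = -144 (f = -16*9 = -144)
Y = 14/3 (Y = (5/6)*5 + 3/6 = (5*(1/6))*5 + 3*(1/6) = (5/6)*5 + 1/2 = 25/6 + 1/2 = 14/3 ≈ 4.6667)
(f + 337)*(Y + 152) = (-144 + 337)*(14/3 + 152) = 193*(470/3) = 90710/3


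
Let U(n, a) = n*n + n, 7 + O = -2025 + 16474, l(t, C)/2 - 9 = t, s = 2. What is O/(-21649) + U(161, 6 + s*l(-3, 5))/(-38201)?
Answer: -1116348060/827013449 ≈ -1.3499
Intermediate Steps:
l(t, C) = 18 + 2*t
O = 14442 (O = -7 + (-2025 + 16474) = -7 + 14449 = 14442)
U(n, a) = n + n² (U(n, a) = n² + n = n + n²)
O/(-21649) + U(161, 6 + s*l(-3, 5))/(-38201) = 14442/(-21649) + (161*(1 + 161))/(-38201) = 14442*(-1/21649) + (161*162)*(-1/38201) = -14442/21649 + 26082*(-1/38201) = -14442/21649 - 26082/38201 = -1116348060/827013449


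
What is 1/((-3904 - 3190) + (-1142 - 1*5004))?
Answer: -1/13240 ≈ -7.5529e-5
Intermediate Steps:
1/((-3904 - 3190) + (-1142 - 1*5004)) = 1/(-7094 + (-1142 - 5004)) = 1/(-7094 - 6146) = 1/(-13240) = -1/13240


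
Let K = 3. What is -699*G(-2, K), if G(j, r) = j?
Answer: 1398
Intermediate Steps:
-699*G(-2, K) = -699*(-2) = 1398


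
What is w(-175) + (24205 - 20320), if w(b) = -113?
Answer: 3772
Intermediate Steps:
w(-175) + (24205 - 20320) = -113 + (24205 - 20320) = -113 + 3885 = 3772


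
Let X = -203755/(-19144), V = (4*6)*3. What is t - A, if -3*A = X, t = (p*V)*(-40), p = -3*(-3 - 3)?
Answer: -2977071125/57432 ≈ -51836.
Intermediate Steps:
V = 72 (V = 24*3 = 72)
X = 203755/19144 (X = -203755*(-1/19144) = 203755/19144 ≈ 10.643)
p = 18 (p = -3*(-6) = 18)
t = -51840 (t = (18*72)*(-40) = 1296*(-40) = -51840)
A = -203755/57432 (A = -⅓*203755/19144 = -203755/57432 ≈ -3.5478)
t - A = -51840 - 1*(-203755/57432) = -51840 + 203755/57432 = -2977071125/57432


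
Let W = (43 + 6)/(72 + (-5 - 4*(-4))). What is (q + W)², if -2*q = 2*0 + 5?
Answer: 100489/27556 ≈ 3.6467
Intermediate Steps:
q = -5/2 (q = -(2*0 + 5)/2 = -(0 + 5)/2 = -½*5 = -5/2 ≈ -2.5000)
W = 49/83 (W = 49/(72 + (-5 + 16)) = 49/(72 + 11) = 49/83 ≈ 0.59036)
(q + W)² = (-5/2 + 49/83)² = (-317/166)² = 100489/27556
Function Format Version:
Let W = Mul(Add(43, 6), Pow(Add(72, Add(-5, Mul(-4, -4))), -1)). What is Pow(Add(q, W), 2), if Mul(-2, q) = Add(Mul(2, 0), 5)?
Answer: Rational(100489, 27556) ≈ 3.6467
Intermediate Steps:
q = Rational(-5, 2) (q = Mul(Rational(-1, 2), Add(Mul(2, 0), 5)) = Mul(Rational(-1, 2), Add(0, 5)) = Mul(Rational(-1, 2), 5) = Rational(-5, 2) ≈ -2.5000)
W = Rational(49, 83) (W = Mul(49, Pow(Add(72, Add(-5, 16)), -1)) = Mul(49, Pow(Add(72, 11), -1)) = Mul(49, Pow(83, -1)) = Mul(49, Rational(1, 83)) = Rational(49, 83) ≈ 0.59036)
Pow(Add(q, W), 2) = Pow(Add(Rational(-5, 2), Rational(49, 83)), 2) = Pow(Rational(-317, 166), 2) = Rational(100489, 27556)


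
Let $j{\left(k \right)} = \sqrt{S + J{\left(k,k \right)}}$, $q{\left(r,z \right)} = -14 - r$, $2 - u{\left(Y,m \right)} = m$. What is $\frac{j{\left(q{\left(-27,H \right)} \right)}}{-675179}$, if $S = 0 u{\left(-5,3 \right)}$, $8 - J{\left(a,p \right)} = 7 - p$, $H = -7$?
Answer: $- \frac{\sqrt{14}}{675179} \approx -5.5417 \cdot 10^{-6}$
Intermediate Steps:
$u{\left(Y,m \right)} = 2 - m$
$J{\left(a,p \right)} = 1 + p$ ($J{\left(a,p \right)} = 8 - \left(7 - p\right) = 8 + \left(-7 + p\right) = 1 + p$)
$S = 0$ ($S = 0 \left(2 - 3\right) = 0 \left(-1\right) = 0$)
$j{\left(k \right)} = \sqrt{1 + k}$ ($j{\left(k \right)} = \sqrt{0 + \left(1 + k\right)} = \sqrt{1 + k}$)
$\frac{j{\left(q{\left(-27,H \right)} \right)}}{-675179} = \frac{\sqrt{1 - -13}}{-675179} = \sqrt{1 + \left(-14 + 27\right)} \left(- \frac{1}{675179}\right) = \sqrt{1 + 13} \left(- \frac{1}{675179}\right) = \sqrt{14} \left(- \frac{1}{675179}\right) = - \frac{\sqrt{14}}{675179}$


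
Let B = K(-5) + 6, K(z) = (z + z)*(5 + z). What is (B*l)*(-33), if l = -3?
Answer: 594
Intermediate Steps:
K(z) = 2*z*(5 + z) (K(z) = (2*z)*(5 + z) = 2*z*(5 + z))
B = 6 (B = 2*(-5)*(5 - 5) + 6 = 2*(-5)*0 + 6 = 0 + 6 = 6)
(B*l)*(-33) = (6*(-3))*(-33) = -18*(-33) = 594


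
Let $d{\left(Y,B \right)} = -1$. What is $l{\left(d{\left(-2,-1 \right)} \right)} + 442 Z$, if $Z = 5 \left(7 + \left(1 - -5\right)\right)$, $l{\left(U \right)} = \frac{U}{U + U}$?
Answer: $\frac{57461}{2} \approx 28731.0$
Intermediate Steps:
$l{\left(U \right)} = \frac{1}{2}$ ($l{\left(U \right)} = \frac{U}{2 U} = U \frac{1}{2 U} = \frac{1}{2}$)
$Z = 65$ ($Z = 5 \left(7 + \left(1 + 5\right)\right) = 5 \left(7 + 6\right) = 5 \cdot 13 = 65$)
$l{\left(d{\left(-2,-1 \right)} \right)} + 442 Z = \frac{1}{2} + 442 \cdot 65 = \frac{1}{2} + 28730 = \frac{57461}{2}$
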